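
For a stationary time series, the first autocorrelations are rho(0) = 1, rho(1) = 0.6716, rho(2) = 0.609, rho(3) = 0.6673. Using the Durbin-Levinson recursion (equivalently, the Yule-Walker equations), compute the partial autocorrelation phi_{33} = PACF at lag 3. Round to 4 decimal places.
\phi_{33} = 0.3629

The PACF at lag k is phi_{kk}, the last component of the solution
to the Yule-Walker system G_k phi = r_k where
  (G_k)_{ij} = rho(|i - j|), (r_k)_i = rho(i), i,j = 1..k.
Equivalently, Durbin-Levinson gives phi_{kk} iteratively:
  phi_{11} = rho(1)
  phi_{kk} = [rho(k) - sum_{j=1..k-1} phi_{k-1,j} rho(k-j)]
            / [1 - sum_{j=1..k-1} phi_{k-1,j} rho(j)],
  phi_{k,j} = phi_{k-1,j} - phi_{kk} phi_{k-1,k-j},  j = 1..k-1.
Step k = 1:
  phi_11 = rho(1) = 0.6716.
Step k = 2:
  phi_22 = [rho(2) - phi_11 rho(1)] / [1 - phi_11 rho(1)] = [0.609 - (0.6716)(0.6716)] / [1 - (0.6716)(0.6716)]
         = 0.15795344 / 0.54895344 = 0.287736.
  Update: phi_21 = phi_11 - phi_22 phi_11 = 0.6716 - (0.287736)(0.6716) = 0.478357.
Step k = 3:
  phi_33 = [rho(3) - phi_21 rho(2) - phi_22 rho(1)] / [1 - phi_21 rho(1) - phi_22 rho(2)]
    numerator   = 0.6673 - (0.478357)(0.609) - (0.287736)(0.6716) = 0.1827375
    denominator = 1 - (0.478357)(0.6716) - (0.287736)(0.609) = 0.50350461
  phi_33 = 0.1827375 / 0.50350461 = 0.3629.
Therefore phi_{33} = 0.3629.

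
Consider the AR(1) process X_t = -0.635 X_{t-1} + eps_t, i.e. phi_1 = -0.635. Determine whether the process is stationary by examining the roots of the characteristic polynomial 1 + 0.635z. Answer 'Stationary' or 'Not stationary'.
\text{Stationary}

The AR(p) characteristic polynomial is P(z) = 1 + 0.635z.
Stationarity requires all roots to lie outside the unit circle, i.e. |z| > 1 for every root.
This is linear in z: 1 + (0.635) z = 0  =>  z = -1/(0.635) = -1.574803,  |z| = 1.574803.
Moduli of all roots: 1.5748.
All moduli strictly greater than 1? Yes.
Verdict: Stationary.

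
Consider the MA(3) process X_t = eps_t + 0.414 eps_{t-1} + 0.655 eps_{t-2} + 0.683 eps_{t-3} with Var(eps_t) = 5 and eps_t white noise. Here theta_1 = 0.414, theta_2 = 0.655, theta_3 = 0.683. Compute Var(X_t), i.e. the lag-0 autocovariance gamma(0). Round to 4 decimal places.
\gamma(0) = 10.3346

For an MA(q) process X_t = eps_t + sum_i theta_i eps_{t-i} with
Var(eps_t) = sigma^2, the variance is
  gamma(0) = sigma^2 * (1 + sum_i theta_i^2).
  sum_i theta_i^2 = (0.414)^2 + (0.655)^2 + (0.683)^2 = 0.171396 + 0.429025 + 0.466489 = 1.06691.
  gamma(0) = 5 * (1 + 1.06691) = 5 * 2.06691 = 10.33455, which rounds to 10.3346.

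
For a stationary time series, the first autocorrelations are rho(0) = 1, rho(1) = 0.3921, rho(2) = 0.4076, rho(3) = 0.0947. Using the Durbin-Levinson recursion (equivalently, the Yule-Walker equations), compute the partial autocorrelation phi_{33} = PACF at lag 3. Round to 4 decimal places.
\phi_{33} = -0.1750

The PACF at lag k is phi_{kk}, the last component of the solution
to the Yule-Walker system G_k phi = r_k where
  (G_k)_{ij} = rho(|i - j|), (r_k)_i = rho(i), i,j = 1..k.
Equivalently, Durbin-Levinson gives phi_{kk} iteratively:
  phi_{11} = rho(1)
  phi_{kk} = [rho(k) - sum_{j=1..k-1} phi_{k-1,j} rho(k-j)]
            / [1 - sum_{j=1..k-1} phi_{k-1,j} rho(j)],
  phi_{k,j} = phi_{k-1,j} - phi_{kk} phi_{k-1,k-j},  j = 1..k-1.
Step k = 1:
  phi_11 = rho(1) = 0.3921.
Step k = 2:
  phi_22 = [rho(2) - phi_11 rho(1)] / [1 - phi_11 rho(1)] = [0.4076 - (0.3921)(0.3921)] / [1 - (0.3921)(0.3921)]
         = 0.25385759 / 0.84625759 = 0.299977.
  Update: phi_21 = phi_11 - phi_22 phi_11 = 0.3921 - (0.299977)(0.3921) = 0.274479.
Step k = 3:
  phi_33 = [rho(3) - phi_21 rho(2) - phi_22 rho(1)] / [1 - phi_21 rho(1) - phi_22 rho(2)]
    numerator   = 0.0947 - (0.274479)(0.4076) - (0.299977)(0.3921) = -0.13479857
    denominator = 1 - (0.274479)(0.3921) - (0.299977)(0.4076) = 0.77010622
  phi_33 = -0.13479857 / 0.77010622 = -0.175.
Therefore phi_{33} = -0.1750.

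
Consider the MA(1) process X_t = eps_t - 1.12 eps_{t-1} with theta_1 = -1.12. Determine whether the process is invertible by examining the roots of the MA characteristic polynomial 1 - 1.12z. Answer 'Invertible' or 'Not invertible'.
\text{Not invertible}

The MA(q) characteristic polynomial is P(z) = 1 - 1.12z.
Invertibility requires all roots to lie outside the unit circle, i.e. |z| > 1 for every root.
This is linear in z: 1 + (-1.12) z = 0  =>  z = -1/(-1.12) = 0.892857,  |z| = 0.892857.
Moduli of all roots: 0.8929.
All moduli strictly greater than 1? No.
Verdict: Not invertible.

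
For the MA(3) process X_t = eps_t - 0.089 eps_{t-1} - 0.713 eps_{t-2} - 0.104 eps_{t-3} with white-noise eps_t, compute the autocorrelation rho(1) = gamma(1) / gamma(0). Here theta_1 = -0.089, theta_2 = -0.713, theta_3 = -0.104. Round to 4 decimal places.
\rho(1) = 0.0318

For an MA(q) process with theta_0 = 1, the autocovariance is
  gamma(k) = sigma^2 * sum_{i=0..q-k} theta_i * theta_{i+k},
and rho(k) = gamma(k) / gamma(0). Sigma^2 cancels.
  numerator   = (1)*(-0.089) + (-0.089)*(-0.713) + (-0.713)*(-0.104) = 0.048609.
  denominator = (1)^2 + (-0.089)^2 + (-0.713)^2 + (-0.104)^2 = 1.527106.
  rho(1) = 0.048609 / 1.527106 = 0.0318.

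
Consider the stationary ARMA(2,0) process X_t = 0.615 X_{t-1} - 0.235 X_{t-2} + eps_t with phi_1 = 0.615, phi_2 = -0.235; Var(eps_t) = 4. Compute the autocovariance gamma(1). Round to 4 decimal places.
\gamma(1) = 2.8036

Multiply the model equation by X_{t-k} and take expectations. With theta_0 = psi_0 = 1 and psi_j the MA(infinity) weights, this gives
  gamma(k) - sum_i phi_i gamma(k-i) = c_k,
  c_k = sigma^2 * sum_{j=k..q} theta_j psi_{j-k}   (c_k = 0 for k > q),
using gamma(-m) = gamma(m).
Pure AR (q = 0): c_0 = sigma^2 = 4, c_k = 0 for k >= 1.
Equations for k = 0, 1, 2 (AR order 2, c_2 = 0):
  (E0) gamma(0) = phi_1 gamma(1) + phi_2 gamma(2) + c_0
  (E1) gamma(1) = phi_1 gamma(0) + phi_2 gamma(1) + c_1
  (E2) gamma(2) = phi_1 gamma(1) + phi_2 gamma(0)
From (E1): gamma(1) = A gamma(0) + B with
  A = phi_1 / (1 - phi_2) = 0.615 / 1.235 = 0.497976,   B = c_1 / (1 - phi_2) = 0 / 1.235 = 0.
Insert (E2) into (E0): gamma(0) (1 - phi_2^2) = phi_1 (1 + phi_2) gamma(1) + c_0.
  phi_1 (1 + phi_2) = (0.615)(0.765) = 0.470475,   1 - phi_2^2 = 0.944775.
Replace gamma(1) by A gamma(0) + B and collect gamma(0):
  gamma(0) [0.944775 - (0.470475)(0.497976)] = c_0 = 4
  gamma(0) * 0.71049 = 4
  gamma(0) = 4 / 0.71049 = 5.629918.
  gamma(1) = A gamma(0) = (0.497976)(5.629918) = 2.803563.
Therefore gamma(1) = 2.8036 (to 4 decimal places).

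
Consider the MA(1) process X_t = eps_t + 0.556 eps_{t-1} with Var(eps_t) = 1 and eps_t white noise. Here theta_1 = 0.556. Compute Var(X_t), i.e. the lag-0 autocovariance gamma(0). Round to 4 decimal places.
\gamma(0) = 1.3091

For an MA(q) process X_t = eps_t + sum_i theta_i eps_{t-i} with
Var(eps_t) = sigma^2, the variance is
  gamma(0) = sigma^2 * (1 + sum_i theta_i^2).
  sum_i theta_i^2 = (0.556)^2 = 0.309136.
  gamma(0) = 1 * (1 + 0.309136) = 1 * 1.309136 = 1.309136, which rounds to 1.3091.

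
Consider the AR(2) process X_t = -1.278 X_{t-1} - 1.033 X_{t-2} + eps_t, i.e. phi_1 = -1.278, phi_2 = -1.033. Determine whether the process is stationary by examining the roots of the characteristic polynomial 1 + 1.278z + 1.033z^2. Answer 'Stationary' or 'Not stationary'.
\text{Not stationary}

The AR(p) characteristic polynomial is P(z) = 1 + 1.278z + 1.033z^2.
Stationarity requires all roots to lie outside the unit circle, i.e. |z| > 1 for every root.
Set 1 + (1.278) z + (1.033) z^2 = 0, i.e. a z^2 + b z + c = 0 with a = 1.033, b = 1.278, c = 1.
Discriminant D = b^2 - 4ac = (1.278)^2 - 4*(1.033)*1 = 1.633284 - (4.132) = -2.498716.
D < 0, so the roots are the complex-conjugate pair z = (-b +/- i sqrt(-D)) / (2a) = -0.6186 +/- 0.7651i.
For a conjugate pair |z|^2 = z * conj(z) = (product of roots) = c/a = 1/(1.033) = 0.968054, so |z| = sqrt(0.968054) = 0.9839 for both roots.
Moduli of all roots: 0.9839, 0.9839.
All moduli strictly greater than 1? No.
Verdict: Not stationary.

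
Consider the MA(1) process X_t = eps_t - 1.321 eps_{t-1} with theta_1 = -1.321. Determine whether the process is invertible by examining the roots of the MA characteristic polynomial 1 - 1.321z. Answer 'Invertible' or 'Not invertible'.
\text{Not invertible}

The MA(q) characteristic polynomial is P(z) = 1 - 1.321z.
Invertibility requires all roots to lie outside the unit circle, i.e. |z| > 1 for every root.
This is linear in z: 1 + (-1.321) z = 0  =>  z = -1/(-1.321) = 0.757002,  |z| = 0.757002.
Moduli of all roots: 0.7570.
All moduli strictly greater than 1? No.
Verdict: Not invertible.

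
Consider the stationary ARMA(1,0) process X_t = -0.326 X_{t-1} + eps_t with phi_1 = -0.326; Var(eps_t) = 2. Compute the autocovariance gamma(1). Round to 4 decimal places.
\gamma(1) = -0.7295

Multiply the model equation by X_{t-k} and take expectations. With theta_0 = psi_0 = 1 and psi_j the MA(infinity) weights, this gives
  gamma(k) - sum_i phi_i gamma(k-i) = c_k,
  c_k = sigma^2 * sum_{j=k..q} theta_j psi_{j-k}   (c_k = 0 for k > q),
using gamma(-m) = gamma(m).
Pure AR (q = 0): c_0 = sigma^2 = 2, c_k = 0 for k >= 1.
Equations for k = 0 and k = 1 (AR order 1):
  gamma(0) = phi_1 gamma(1) + c_0
  gamma(1) = phi_1 gamma(0) + c_1
Substituting the second into the first: gamma(0) (1 - phi_1^2) = c_0 + phi_1 c_1, so
  gamma(0) = c_0 / (1 - phi_1^2) = 2 / (1 - (-0.326)^2) = 2 / 0.893724 = 2.237827.
  gamma(1) = phi_1 gamma(0) = (-0.326)(2.237827) = -0.729532.
Therefore gamma(1) = -0.7295 (to 4 decimal places).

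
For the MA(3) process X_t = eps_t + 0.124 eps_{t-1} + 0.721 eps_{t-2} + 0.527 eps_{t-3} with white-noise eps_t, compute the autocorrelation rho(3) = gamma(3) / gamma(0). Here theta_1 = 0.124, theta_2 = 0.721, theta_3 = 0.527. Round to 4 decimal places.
\rho(3) = 0.2907

For an MA(q) process with theta_0 = 1, the autocovariance is
  gamma(k) = sigma^2 * sum_{i=0..q-k} theta_i * theta_{i+k},
and rho(k) = gamma(k) / gamma(0). Sigma^2 cancels.
  numerator   = (1)*(0.527) = 0.527.
  denominator = (1)^2 + (0.124)^2 + (0.721)^2 + (0.527)^2 = 1.812946.
  rho(3) = 0.527 / 1.812946 = 0.2907.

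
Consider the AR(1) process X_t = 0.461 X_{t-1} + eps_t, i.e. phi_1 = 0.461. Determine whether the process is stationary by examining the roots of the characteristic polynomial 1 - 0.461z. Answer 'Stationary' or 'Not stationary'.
\text{Stationary}

The AR(p) characteristic polynomial is P(z) = 1 - 0.461z.
Stationarity requires all roots to lie outside the unit circle, i.e. |z| > 1 for every root.
This is linear in z: 1 + (-0.461) z = 0  =>  z = -1/(-0.461) = 2.169197,  |z| = 2.169197.
Moduli of all roots: 2.1692.
All moduli strictly greater than 1? Yes.
Verdict: Stationary.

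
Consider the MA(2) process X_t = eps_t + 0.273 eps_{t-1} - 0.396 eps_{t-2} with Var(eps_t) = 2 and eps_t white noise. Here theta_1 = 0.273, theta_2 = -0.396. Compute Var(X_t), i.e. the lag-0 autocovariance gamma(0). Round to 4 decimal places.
\gamma(0) = 2.4627

For an MA(q) process X_t = eps_t + sum_i theta_i eps_{t-i} with
Var(eps_t) = sigma^2, the variance is
  gamma(0) = sigma^2 * (1 + sum_i theta_i^2).
  sum_i theta_i^2 = (0.273)^2 + (-0.396)^2 = 0.074529 + 0.156816 = 0.231345.
  gamma(0) = 2 * (1 + 0.231345) = 2 * 1.231345 = 2.46269, which rounds to 2.4627.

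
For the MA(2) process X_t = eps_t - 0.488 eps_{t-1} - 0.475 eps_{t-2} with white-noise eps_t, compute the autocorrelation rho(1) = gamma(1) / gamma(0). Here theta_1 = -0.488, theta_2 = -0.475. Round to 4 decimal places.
\rho(1) = -0.1750

For an MA(q) process with theta_0 = 1, the autocovariance is
  gamma(k) = sigma^2 * sum_{i=0..q-k} theta_i * theta_{i+k},
and rho(k) = gamma(k) / gamma(0). Sigma^2 cancels.
  numerator   = (1)*(-0.488) + (-0.488)*(-0.475) = -0.2562.
  denominator = (1)^2 + (-0.488)^2 + (-0.475)^2 = 1.463769.
  rho(1) = -0.2562 / 1.463769 = -0.1750.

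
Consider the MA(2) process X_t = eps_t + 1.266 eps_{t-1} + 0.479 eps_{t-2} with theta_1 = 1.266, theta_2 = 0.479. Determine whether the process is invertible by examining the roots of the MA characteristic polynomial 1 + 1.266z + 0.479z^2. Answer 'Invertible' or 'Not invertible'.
\text{Invertible}

The MA(q) characteristic polynomial is P(z) = 1 + 1.266z + 0.479z^2.
Invertibility requires all roots to lie outside the unit circle, i.e. |z| > 1 for every root.
Set 1 + (1.266) z + (0.479) z^2 = 0, i.e. a z^2 + b z + c = 0 with a = 0.479, b = 1.266, c = 1.
Discriminant D = b^2 - 4ac = (1.266)^2 - 4*(0.479)*1 = 1.602756 - (1.916) = -0.313244.
D < 0, so the roots are the complex-conjugate pair z = (-b +/- i sqrt(-D)) / (2a) = -1.3215 +/- 0.5842i.
For a conjugate pair |z|^2 = z * conj(z) = (product of roots) = c/a = 1/(0.479) = 2.087683, so |z| = sqrt(2.087683) = 1.4449 for both roots.
Moduli of all roots: 1.4449, 1.4449.
All moduli strictly greater than 1? Yes.
Verdict: Invertible.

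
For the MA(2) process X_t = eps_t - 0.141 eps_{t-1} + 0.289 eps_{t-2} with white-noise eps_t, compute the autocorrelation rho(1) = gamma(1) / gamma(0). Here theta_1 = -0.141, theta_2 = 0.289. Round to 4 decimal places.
\rho(1) = -0.1647

For an MA(q) process with theta_0 = 1, the autocovariance is
  gamma(k) = sigma^2 * sum_{i=0..q-k} theta_i * theta_{i+k},
and rho(k) = gamma(k) / gamma(0). Sigma^2 cancels.
  numerator   = (1)*(-0.141) + (-0.141)*(0.289) = -0.181749.
  denominator = (1)^2 + (-0.141)^2 + (0.289)^2 = 1.103402.
  rho(1) = -0.181749 / 1.103402 = -0.1647.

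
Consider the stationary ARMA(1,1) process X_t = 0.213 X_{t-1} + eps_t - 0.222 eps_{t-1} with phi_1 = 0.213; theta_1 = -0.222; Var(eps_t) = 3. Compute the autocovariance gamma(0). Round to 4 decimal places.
\gamma(0) = 3.0003

Multiply the model equation by X_{t-k} and take expectations. With theta_0 = psi_0 = 1 and psi_j the MA(infinity) weights, this gives
  gamma(k) - sum_i phi_i gamma(k-i) = c_k,
  c_k = sigma^2 * sum_{j=k..q} theta_j psi_{j-k}   (c_k = 0 for k > q),
using gamma(-m) = gamma(m).
psi-weights needed (psi_j = theta_j + sum_i phi_i psi_{j-i}):
  psi_1 = theta_1 + phi_1 = -0.222 + (0.213) = -0.009
Right-hand sides:
  c_0 = sigma^2 (1 + theta_1 psi_1) = 3 * (1 + (-0.222)(-0.009)) = 3 * 1.001998 = 3.005994
  c_1 = sigma^2 theta_1 = 3 * (-0.222) = -0.666
  c_2 = 0
Equations for k = 0 and k = 1 (AR order 1):
  gamma(0) = phi_1 gamma(1) + c_0
  gamma(1) = phi_1 gamma(0) + c_1
Substituting the second into the first: gamma(0) (1 - phi_1^2) = c_0 + phi_1 c_1, so
  gamma(0) = (c_0 + phi_1 c_1) / (1 - phi_1^2) = (3.005994 + (0.213)(-0.666)) / (1 - (0.213)^2) = 2.864136 / 0.954631 = 3.000255.
Therefore gamma(0) = 3.0003 (to 4 decimal places).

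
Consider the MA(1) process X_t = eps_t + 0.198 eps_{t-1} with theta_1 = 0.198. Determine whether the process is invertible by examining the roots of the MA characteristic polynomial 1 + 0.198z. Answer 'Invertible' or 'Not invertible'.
\text{Invertible}

The MA(q) characteristic polynomial is P(z) = 1 + 0.198z.
Invertibility requires all roots to lie outside the unit circle, i.e. |z| > 1 for every root.
This is linear in z: 1 + (0.198) z = 0  =>  z = -1/(0.198) = -5.050505,  |z| = 5.050505.
Moduli of all roots: 5.0505.
All moduli strictly greater than 1? Yes.
Verdict: Invertible.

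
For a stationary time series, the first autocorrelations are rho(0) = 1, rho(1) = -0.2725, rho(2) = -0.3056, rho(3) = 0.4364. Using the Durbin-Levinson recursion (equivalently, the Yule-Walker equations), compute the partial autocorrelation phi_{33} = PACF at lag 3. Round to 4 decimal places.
\phi_{33} = 0.2691

The PACF at lag k is phi_{kk}, the last component of the solution
to the Yule-Walker system G_k phi = r_k where
  (G_k)_{ij} = rho(|i - j|), (r_k)_i = rho(i), i,j = 1..k.
Equivalently, Durbin-Levinson gives phi_{kk} iteratively:
  phi_{11} = rho(1)
  phi_{kk} = [rho(k) - sum_{j=1..k-1} phi_{k-1,j} rho(k-j)]
            / [1 - sum_{j=1..k-1} phi_{k-1,j} rho(j)],
  phi_{k,j} = phi_{k-1,j} - phi_{kk} phi_{k-1,k-j},  j = 1..k-1.
Step k = 1:
  phi_11 = rho(1) = -0.2725.
Step k = 2:
  phi_22 = [rho(2) - phi_11 rho(1)] / [1 - phi_11 rho(1)] = [-0.3056 - (-0.2725)(-0.2725)] / [1 - (-0.2725)(-0.2725)]
         = -0.37985625 / 0.92574375 = -0.410325.
  Update: phi_21 = phi_11 - phi_22 phi_11 = -0.2725 - (-0.410325)(-0.2725) = -0.384314.
Step k = 3:
  phi_33 = [rho(3) - phi_21 rho(2) - phi_22 rho(1)] / [1 - phi_21 rho(1) - phi_22 rho(2)]
    numerator   = 0.4364 - (-0.384314)(-0.3056) - (-0.410325)(-0.2725) = 0.20714004
    denominator = 1 - (-0.384314)(-0.2725) - (-0.410325)(-0.3056) = 0.76987905
  phi_33 = 0.20714004 / 0.76987905 = 0.2691.
Therefore phi_{33} = 0.2691.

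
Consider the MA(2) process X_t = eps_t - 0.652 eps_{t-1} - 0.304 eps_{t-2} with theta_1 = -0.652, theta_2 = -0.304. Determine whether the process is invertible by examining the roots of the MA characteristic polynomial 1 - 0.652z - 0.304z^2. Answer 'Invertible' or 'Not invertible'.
\text{Invertible}

The MA(q) characteristic polynomial is P(z) = 1 - 0.652z - 0.304z^2.
Invertibility requires all roots to lie outside the unit circle, i.e. |z| > 1 for every root.
Set 1 + (-0.652) z + (-0.304) z^2 = 0, i.e. a z^2 + b z + c = 0 with a = -0.304, b = -0.652, c = 1.
Discriminant D = b^2 - 4ac = (-0.652)^2 - 4*(-0.304)*1 = 0.425104 - (-1.216) = 1.641104.
D >= 0, so the roots are real: z = (-b +/- sqrt(D)) / (2a) = (0.652 +/- 1.281056) / (-0.608).
  z_1 = (0.652 + 1.281056) / (-0.608) = -3.1794,   |z_1| = 3.1794.
  z_2 = (0.652 - 1.281056) / (-0.608) = 1.0346,   |z_2| = 1.0346.
Moduli of all roots: 3.1794, 1.0346.
All moduli strictly greater than 1? Yes.
Verdict: Invertible.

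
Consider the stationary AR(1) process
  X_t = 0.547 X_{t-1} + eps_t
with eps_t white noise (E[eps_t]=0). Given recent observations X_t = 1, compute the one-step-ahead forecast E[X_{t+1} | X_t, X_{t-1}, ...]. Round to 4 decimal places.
E[X_{t+1} \mid \mathcal F_t] = 0.5470

For an AR(p) model X_t = c + sum_i phi_i X_{t-i} + eps_t, the
one-step-ahead conditional mean is
  E[X_{t+1} | X_t, ...] = c + sum_i phi_i X_{t+1-i}.
Substitute known values:
  E[X_{t+1} | ...] = (0.547) * (1)
                   = 0.5470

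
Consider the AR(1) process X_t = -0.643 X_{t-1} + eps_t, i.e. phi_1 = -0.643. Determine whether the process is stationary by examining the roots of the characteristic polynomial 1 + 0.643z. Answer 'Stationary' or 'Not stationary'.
\text{Stationary}

The AR(p) characteristic polynomial is P(z) = 1 + 0.643z.
Stationarity requires all roots to lie outside the unit circle, i.e. |z| > 1 for every root.
This is linear in z: 1 + (0.643) z = 0  =>  z = -1/(0.643) = -1.55521,  |z| = 1.55521.
Moduli of all roots: 1.5552.
All moduli strictly greater than 1? Yes.
Verdict: Stationary.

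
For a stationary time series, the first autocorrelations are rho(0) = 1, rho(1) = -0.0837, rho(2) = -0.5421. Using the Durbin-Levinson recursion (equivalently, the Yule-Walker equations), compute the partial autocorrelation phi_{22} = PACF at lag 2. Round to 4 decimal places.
\phi_{22} = -0.5530

The PACF at lag k is phi_{kk}, the last component of the solution
to the Yule-Walker system G_k phi = r_k where
  (G_k)_{ij} = rho(|i - j|), (r_k)_i = rho(i), i,j = 1..k.
Equivalently, Durbin-Levinson gives phi_{kk} iteratively:
  phi_{11} = rho(1)
  phi_{kk} = [rho(k) - sum_{j=1..k-1} phi_{k-1,j} rho(k-j)]
            / [1 - sum_{j=1..k-1} phi_{k-1,j} rho(j)],
  phi_{k,j} = phi_{k-1,j} - phi_{kk} phi_{k-1,k-j},  j = 1..k-1.
Step k = 1:
  phi_11 = rho(1) = -0.0837.
Step k = 2:
  phi_22 = [rho(2) - phi_11 rho(1)] / [1 - phi_11 rho(1)] = [-0.5421 - (-0.0837)(-0.0837)] / [1 - (-0.0837)(-0.0837)]
         = -0.54910569 / 0.99299431 = -0.553.
Therefore phi_{22} = -0.5530.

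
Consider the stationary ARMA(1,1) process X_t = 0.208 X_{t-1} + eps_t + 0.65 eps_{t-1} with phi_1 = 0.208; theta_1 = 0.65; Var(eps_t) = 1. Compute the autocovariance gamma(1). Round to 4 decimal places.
\gamma(1) = 1.0180

Multiply the model equation by X_{t-k} and take expectations. With theta_0 = psi_0 = 1 and psi_j the MA(infinity) weights, this gives
  gamma(k) - sum_i phi_i gamma(k-i) = c_k,
  c_k = sigma^2 * sum_{j=k..q} theta_j psi_{j-k}   (c_k = 0 for k > q),
using gamma(-m) = gamma(m).
psi-weights needed (psi_j = theta_j + sum_i phi_i psi_{j-i}):
  psi_1 = theta_1 + phi_1 = 0.65 + (0.208) = 0.858
Right-hand sides:
  c_0 = sigma^2 (1 + theta_1 psi_1) = 1 * (1 + (0.65)(0.858)) = 1 * 1.5577 = 1.5577
  c_1 = sigma^2 theta_1 = 1 * (0.65) = 0.65
  c_2 = 0
Equations for k = 0 and k = 1 (AR order 1):
  gamma(0) = phi_1 gamma(1) + c_0
  gamma(1) = phi_1 gamma(0) + c_1
Substituting the second into the first: gamma(0) (1 - phi_1^2) = c_0 + phi_1 c_1, so
  gamma(0) = (c_0 + phi_1 c_1) / (1 - phi_1^2) = (1.5577 + (0.208)(0.65)) / (1 - (0.208)^2) = 1.6929 / 0.956736 = 1.769454.
  gamma(1) = phi_1 gamma(0) + c_1 = (0.208)(1.769454) + (0.65) = 1.018046.
Therefore gamma(1) = 1.0180 (to 4 decimal places).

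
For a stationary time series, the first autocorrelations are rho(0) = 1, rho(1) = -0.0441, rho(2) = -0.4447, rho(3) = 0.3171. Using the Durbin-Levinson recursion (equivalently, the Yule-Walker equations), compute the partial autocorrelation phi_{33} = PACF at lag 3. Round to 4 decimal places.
\phi_{33} = 0.3370

The PACF at lag k is phi_{kk}, the last component of the solution
to the Yule-Walker system G_k phi = r_k where
  (G_k)_{ij} = rho(|i - j|), (r_k)_i = rho(i), i,j = 1..k.
Equivalently, Durbin-Levinson gives phi_{kk} iteratively:
  phi_{11} = rho(1)
  phi_{kk} = [rho(k) - sum_{j=1..k-1} phi_{k-1,j} rho(k-j)]
            / [1 - sum_{j=1..k-1} phi_{k-1,j} rho(j)],
  phi_{k,j} = phi_{k-1,j} - phi_{kk} phi_{k-1,k-j},  j = 1..k-1.
Step k = 1:
  phi_11 = rho(1) = -0.0441.
Step k = 2:
  phi_22 = [rho(2) - phi_11 rho(1)] / [1 - phi_11 rho(1)] = [-0.4447 - (-0.0441)(-0.0441)] / [1 - (-0.0441)(-0.0441)]
         = -0.44664481 / 0.99805519 = -0.447515.
  Update: phi_21 = phi_11 - phi_22 phi_11 = -0.0441 - (-0.447515)(-0.0441) = -0.063835.
Step k = 3:
  phi_33 = [rho(3) - phi_21 rho(2) - phi_22 rho(1)] / [1 - phi_21 rho(1) - phi_22 rho(2)]
    numerator   = 0.3171 - (-0.063835)(-0.4447) - (-0.447515)(-0.0441) = 0.26897697
    denominator = 1 - (-0.063835)(-0.0441) - (-0.447515)(-0.4447) = 0.79817487
  phi_33 = 0.26897697 / 0.79817487 = 0.337.
Therefore phi_{33} = 0.3370.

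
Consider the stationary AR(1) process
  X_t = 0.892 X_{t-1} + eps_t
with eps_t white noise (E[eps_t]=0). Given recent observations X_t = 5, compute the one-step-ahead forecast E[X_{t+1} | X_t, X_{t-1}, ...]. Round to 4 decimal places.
E[X_{t+1} \mid \mathcal F_t] = 4.4600

For an AR(p) model X_t = c + sum_i phi_i X_{t-i} + eps_t, the
one-step-ahead conditional mean is
  E[X_{t+1} | X_t, ...] = c + sum_i phi_i X_{t+1-i}.
Substitute known values:
  E[X_{t+1} | ...] = (0.892) * (5)
                   = 4.4600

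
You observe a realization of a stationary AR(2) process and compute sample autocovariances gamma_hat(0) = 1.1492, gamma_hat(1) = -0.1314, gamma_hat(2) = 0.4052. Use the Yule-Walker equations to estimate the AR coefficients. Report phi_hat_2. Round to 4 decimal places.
\hat\phi_{2} = 0.3440

The Yule-Walker equations for an AR(p) process read, in matrix form,
  Gamma_p phi = r_p,   with   (Gamma_p)_{ij} = gamma(|i - j|),
                       (r_p)_i = gamma(i),   i,j = 1..p.
Substitute the sample gammas (Toeplitz matrix and right-hand side of size 2):
  Gamma_p = [[1.1492, -0.1314], [-0.1314, 1.1492]]
  r_p     = [-0.1314, 0.4052]
Written out:
  1.1492 phi_1 - 0.1314 phi_2 = -0.1314
  -0.1314 phi_1 + 1.1492 phi_2 = 0.4052
Solve by Cramer's rule:
  det = gamma(0)^2 - gamma(1)^2 = (1.1492)^2 - (-0.1314)^2 = 1.32066064 - 0.01726596 = 1.30339468
  phi_hat_1 = [gamma(1) gamma(0) - gamma(1) gamma(2)] / det = [(-0.1314)(1.1492) - (-0.1314)(0.4052)] / 1.30339468 = -0.0977616 / 1.30339468 = -0.075
  phi_hat_2 = [gamma(0) gamma(2) - gamma(1)^2] / det = [(1.1492)(0.4052) - (-0.1314)^2] / 1.30339468 = 0.44838988 / 1.30339468 = 0.344
So phi_hat = [-0.0750, 0.3440].
Therefore phi_hat_2 = 0.3440.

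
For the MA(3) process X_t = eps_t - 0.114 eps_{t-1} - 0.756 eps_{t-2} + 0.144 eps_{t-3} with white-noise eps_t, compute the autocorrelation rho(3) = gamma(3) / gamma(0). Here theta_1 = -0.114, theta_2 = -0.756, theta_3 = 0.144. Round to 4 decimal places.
\rho(3) = 0.0897

For an MA(q) process with theta_0 = 1, the autocovariance is
  gamma(k) = sigma^2 * sum_{i=0..q-k} theta_i * theta_{i+k},
and rho(k) = gamma(k) / gamma(0). Sigma^2 cancels.
  numerator   = (1)*(0.144) = 0.144.
  denominator = (1)^2 + (-0.114)^2 + (-0.756)^2 + (0.144)^2 = 1.605268.
  rho(3) = 0.144 / 1.605268 = 0.0897.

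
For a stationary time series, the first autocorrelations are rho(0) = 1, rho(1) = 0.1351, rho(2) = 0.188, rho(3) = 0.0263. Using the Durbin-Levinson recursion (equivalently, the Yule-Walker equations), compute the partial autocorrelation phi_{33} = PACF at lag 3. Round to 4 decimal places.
\phi_{33} = -0.0190

The PACF at lag k is phi_{kk}, the last component of the solution
to the Yule-Walker system G_k phi = r_k where
  (G_k)_{ij} = rho(|i - j|), (r_k)_i = rho(i), i,j = 1..k.
Equivalently, Durbin-Levinson gives phi_{kk} iteratively:
  phi_{11} = rho(1)
  phi_{kk} = [rho(k) - sum_{j=1..k-1} phi_{k-1,j} rho(k-j)]
            / [1 - sum_{j=1..k-1} phi_{k-1,j} rho(j)],
  phi_{k,j} = phi_{k-1,j} - phi_{kk} phi_{k-1,k-j},  j = 1..k-1.
Step k = 1:
  phi_11 = rho(1) = 0.1351.
Step k = 2:
  phi_22 = [rho(2) - phi_11 rho(1)] / [1 - phi_11 rho(1)] = [0.188 - (0.1351)(0.1351)] / [1 - (0.1351)(0.1351)]
         = 0.16974799 / 0.98174799 = 0.172904.
  Update: phi_21 = phi_11 - phi_22 phi_11 = 0.1351 - (0.172904)(0.1351) = 0.111741.
Step k = 3:
  phi_33 = [rho(3) - phi_21 rho(2) - phi_22 rho(1)] / [1 - phi_21 rho(1) - phi_22 rho(2)]
    numerator   = 0.0263 - (0.111741)(0.188) - (0.172904)(0.1351) = -0.01806656
    denominator = 1 - (0.111741)(0.1351) - (0.172904)(0.188) = 0.95239791
  phi_33 = -0.01806656 / 0.95239791 = -0.019.
Therefore phi_{33} = -0.0190.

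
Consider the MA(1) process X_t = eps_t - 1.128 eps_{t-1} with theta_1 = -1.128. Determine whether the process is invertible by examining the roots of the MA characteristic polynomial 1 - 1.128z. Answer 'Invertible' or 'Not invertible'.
\text{Not invertible}

The MA(q) characteristic polynomial is P(z) = 1 - 1.128z.
Invertibility requires all roots to lie outside the unit circle, i.e. |z| > 1 for every root.
This is linear in z: 1 + (-1.128) z = 0  =>  z = -1/(-1.128) = 0.886525,  |z| = 0.886525.
Moduli of all roots: 0.8865.
All moduli strictly greater than 1? No.
Verdict: Not invertible.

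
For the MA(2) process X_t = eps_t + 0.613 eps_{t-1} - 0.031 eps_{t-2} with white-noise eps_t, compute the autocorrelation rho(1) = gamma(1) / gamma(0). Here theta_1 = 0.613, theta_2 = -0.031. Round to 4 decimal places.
\rho(1) = 0.4315

For an MA(q) process with theta_0 = 1, the autocovariance is
  gamma(k) = sigma^2 * sum_{i=0..q-k} theta_i * theta_{i+k},
and rho(k) = gamma(k) / gamma(0). Sigma^2 cancels.
  numerator   = (1)*(0.613) + (0.613)*(-0.031) = 0.593997.
  denominator = (1)^2 + (0.613)^2 + (-0.031)^2 = 1.37673.
  rho(1) = 0.593997 / 1.37673 = 0.4315.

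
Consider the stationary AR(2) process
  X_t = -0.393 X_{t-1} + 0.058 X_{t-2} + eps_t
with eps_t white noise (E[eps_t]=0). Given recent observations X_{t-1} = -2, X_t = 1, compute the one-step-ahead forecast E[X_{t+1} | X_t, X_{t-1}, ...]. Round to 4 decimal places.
E[X_{t+1} \mid \mathcal F_t] = -0.5090

For an AR(p) model X_t = c + sum_i phi_i X_{t-i} + eps_t, the
one-step-ahead conditional mean is
  E[X_{t+1} | X_t, ...] = c + sum_i phi_i X_{t+1-i}.
Substitute known values:
  E[X_{t+1} | ...] = (-0.393) * (1) + (0.058) * (-2)
                   = -0.5090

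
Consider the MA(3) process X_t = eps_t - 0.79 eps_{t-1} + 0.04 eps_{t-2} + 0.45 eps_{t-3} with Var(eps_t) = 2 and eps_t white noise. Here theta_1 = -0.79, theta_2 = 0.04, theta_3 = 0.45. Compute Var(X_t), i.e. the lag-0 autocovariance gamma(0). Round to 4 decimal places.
\gamma(0) = 3.6564

For an MA(q) process X_t = eps_t + sum_i theta_i eps_{t-i} with
Var(eps_t) = sigma^2, the variance is
  gamma(0) = sigma^2 * (1 + sum_i theta_i^2).
  sum_i theta_i^2 = (-0.79)^2 + (0.04)^2 + (0.45)^2 = 0.6241 + 0.0016 + 0.2025 = 0.8282.
  gamma(0) = 2 * (1 + 0.8282) = 2 * 1.8282 = 3.6564.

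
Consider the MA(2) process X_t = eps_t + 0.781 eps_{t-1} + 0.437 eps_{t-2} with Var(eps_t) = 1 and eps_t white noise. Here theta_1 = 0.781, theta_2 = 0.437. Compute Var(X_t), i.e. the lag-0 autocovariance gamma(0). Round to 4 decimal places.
\gamma(0) = 1.8009

For an MA(q) process X_t = eps_t + sum_i theta_i eps_{t-i} with
Var(eps_t) = sigma^2, the variance is
  gamma(0) = sigma^2 * (1 + sum_i theta_i^2).
  sum_i theta_i^2 = (0.781)^2 + (0.437)^2 = 0.609961 + 0.190969 = 0.80093.
  gamma(0) = 1 * (1 + 0.80093) = 1 * 1.80093 = 1.80093, which rounds to 1.8009.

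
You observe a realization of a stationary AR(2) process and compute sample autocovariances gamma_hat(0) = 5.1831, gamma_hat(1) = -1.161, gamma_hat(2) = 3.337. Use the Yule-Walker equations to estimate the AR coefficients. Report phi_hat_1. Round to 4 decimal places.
\hat\phi_{1} = -0.0840

The Yule-Walker equations for an AR(p) process read, in matrix form,
  Gamma_p phi = r_p,   with   (Gamma_p)_{ij} = gamma(|i - j|),
                       (r_p)_i = gamma(i),   i,j = 1..p.
Substitute the sample gammas (Toeplitz matrix and right-hand side of size 2):
  Gamma_p = [[5.1831, -1.161], [-1.161, 5.1831]]
  r_p     = [-1.161, 3.337]
Written out:
  5.1831 phi_1 - 1.161 phi_2 = -1.161
  -1.161 phi_1 + 5.1831 phi_2 = 3.337
Solve by Cramer's rule:
  det = gamma(0)^2 - gamma(1)^2 = (5.1831)^2 - (-1.161)^2 = 26.86452561 - 1.347921 = 25.51660461
  phi_hat_1 = [gamma(1) gamma(0) - gamma(1) gamma(2)] / det = [(-1.161)(5.1831) - (-1.161)(3.337)] / 25.51660461 = -2.1433221 / 25.51660461 = -0.084
  phi_hat_2 = [gamma(0) gamma(2) - gamma(1)^2] / det = [(5.1831)(3.337) - (-1.161)^2] / 25.51660461 = 15.9480837 / 25.51660461 = 0.625
So phi_hat = [-0.0840, 0.6250].
Therefore phi_hat_1 = -0.0840.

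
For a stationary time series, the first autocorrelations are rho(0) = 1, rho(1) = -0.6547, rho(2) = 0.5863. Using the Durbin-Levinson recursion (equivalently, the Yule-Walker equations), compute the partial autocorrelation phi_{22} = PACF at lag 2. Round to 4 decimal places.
\phi_{22} = 0.2759

The PACF at lag k is phi_{kk}, the last component of the solution
to the Yule-Walker system G_k phi = r_k where
  (G_k)_{ij} = rho(|i - j|), (r_k)_i = rho(i), i,j = 1..k.
Equivalently, Durbin-Levinson gives phi_{kk} iteratively:
  phi_{11} = rho(1)
  phi_{kk} = [rho(k) - sum_{j=1..k-1} phi_{k-1,j} rho(k-j)]
            / [1 - sum_{j=1..k-1} phi_{k-1,j} rho(j)],
  phi_{k,j} = phi_{k-1,j} - phi_{kk} phi_{k-1,k-j},  j = 1..k-1.
Step k = 1:
  phi_11 = rho(1) = -0.6547.
Step k = 2:
  phi_22 = [rho(2) - phi_11 rho(1)] / [1 - phi_11 rho(1)] = [0.5863 - (-0.6547)(-0.6547)] / [1 - (-0.6547)(-0.6547)]
         = 0.15766791 / 0.57136791 = 0.2759.
Therefore phi_{22} = 0.2759.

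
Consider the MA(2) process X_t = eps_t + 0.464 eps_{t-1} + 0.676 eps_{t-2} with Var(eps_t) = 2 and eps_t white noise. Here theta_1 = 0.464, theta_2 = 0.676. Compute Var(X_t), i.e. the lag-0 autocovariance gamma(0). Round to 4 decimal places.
\gamma(0) = 3.3445

For an MA(q) process X_t = eps_t + sum_i theta_i eps_{t-i} with
Var(eps_t) = sigma^2, the variance is
  gamma(0) = sigma^2 * (1 + sum_i theta_i^2).
  sum_i theta_i^2 = (0.464)^2 + (0.676)^2 = 0.215296 + 0.456976 = 0.672272.
  gamma(0) = 2 * (1 + 0.672272) = 2 * 1.672272 = 3.344544, which rounds to 3.3445.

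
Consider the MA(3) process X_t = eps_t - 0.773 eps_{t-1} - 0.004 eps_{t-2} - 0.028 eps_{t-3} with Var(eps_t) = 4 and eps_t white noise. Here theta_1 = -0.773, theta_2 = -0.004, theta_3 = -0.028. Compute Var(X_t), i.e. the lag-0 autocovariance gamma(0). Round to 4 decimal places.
\gamma(0) = 6.3933

For an MA(q) process X_t = eps_t + sum_i theta_i eps_{t-i} with
Var(eps_t) = sigma^2, the variance is
  gamma(0) = sigma^2 * (1 + sum_i theta_i^2).
  sum_i theta_i^2 = (-0.773)^2 + (-0.004)^2 + (-0.028)^2 = 0.597529 + 0.000016 + 0.000784 = 0.598329.
  gamma(0) = 4 * (1 + 0.598329) = 4 * 1.598329 = 6.393316, which rounds to 6.3933.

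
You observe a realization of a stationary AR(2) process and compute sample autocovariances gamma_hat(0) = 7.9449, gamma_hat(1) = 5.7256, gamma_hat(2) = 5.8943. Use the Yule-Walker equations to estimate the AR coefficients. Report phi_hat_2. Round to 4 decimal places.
\hat\phi_{2} = 0.4630

The Yule-Walker equations for an AR(p) process read, in matrix form,
  Gamma_p phi = r_p,   with   (Gamma_p)_{ij} = gamma(|i - j|),
                       (r_p)_i = gamma(i),   i,j = 1..p.
Substitute the sample gammas (Toeplitz matrix and right-hand side of size 2):
  Gamma_p = [[7.9449, 5.7256], [5.7256, 7.9449]]
  r_p     = [5.7256, 5.8943]
Written out:
  7.9449 phi_1 + 5.7256 phi_2 = 5.7256
  5.7256 phi_1 + 7.9449 phi_2 = 5.8943
Solve by Cramer's rule:
  det = gamma(0)^2 - gamma(1)^2 = (7.9449)^2 - (5.7256)^2 = 63.12143601 - 32.78249536 = 30.33894065
  phi_hat_1 = [gamma(1) gamma(0) - gamma(1) gamma(2)] / det = [(5.7256)(7.9449) - (5.7256)(5.8943)] / 30.33894065 = 11.74091536 / 30.33894065 = 0.387
  phi_hat_2 = [gamma(0) gamma(2) - gamma(1)^2] / det = [(7.9449)(5.8943) - (5.7256)^2] / 30.33894065 = 14.04712871 / 30.33894065 = 0.463
So phi_hat = [0.3870, 0.4630].
Therefore phi_hat_2 = 0.4630.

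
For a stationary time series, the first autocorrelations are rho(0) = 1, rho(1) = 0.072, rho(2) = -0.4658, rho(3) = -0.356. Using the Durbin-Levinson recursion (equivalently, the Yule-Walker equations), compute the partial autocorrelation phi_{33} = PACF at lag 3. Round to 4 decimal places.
\phi_{33} = -0.3531

The PACF at lag k is phi_{kk}, the last component of the solution
to the Yule-Walker system G_k phi = r_k where
  (G_k)_{ij} = rho(|i - j|), (r_k)_i = rho(i), i,j = 1..k.
Equivalently, Durbin-Levinson gives phi_{kk} iteratively:
  phi_{11} = rho(1)
  phi_{kk} = [rho(k) - sum_{j=1..k-1} phi_{k-1,j} rho(k-j)]
            / [1 - sum_{j=1..k-1} phi_{k-1,j} rho(j)],
  phi_{k,j} = phi_{k-1,j} - phi_{kk} phi_{k-1,k-j},  j = 1..k-1.
Step k = 1:
  phi_11 = rho(1) = 0.072.
Step k = 2:
  phi_22 = [rho(2) - phi_11 rho(1)] / [1 - phi_11 rho(1)] = [-0.4658 - (0.072)(0.072)] / [1 - (0.072)(0.072)]
         = -0.470984 / 0.994816 = -0.473438.
  Update: phi_21 = phi_11 - phi_22 phi_11 = 0.072 - (-0.473438)(0.072) = 0.106088.
Step k = 3:
  phi_33 = [rho(3) - phi_21 rho(2) - phi_22 rho(1)] / [1 - phi_21 rho(1) - phi_22 rho(2)]
    numerator   = -0.356 - (0.106088)(-0.4658) - (-0.473438)(0.072) = -0.27249686
    denominator = 1 - (0.106088)(0.072) - (-0.473438)(-0.4658) = 0.77183413
  phi_33 = -0.27249686 / 0.77183413 = -0.3531.
Therefore phi_{33} = -0.3531.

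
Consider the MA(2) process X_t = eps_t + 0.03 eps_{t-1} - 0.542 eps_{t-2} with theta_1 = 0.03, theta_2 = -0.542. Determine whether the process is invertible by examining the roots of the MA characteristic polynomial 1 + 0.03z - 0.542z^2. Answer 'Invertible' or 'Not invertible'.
\text{Invertible}

The MA(q) characteristic polynomial is P(z) = 1 + 0.03z - 0.542z^2.
Invertibility requires all roots to lie outside the unit circle, i.e. |z| > 1 for every root.
Set 1 + (0.03) z + (-0.542) z^2 = 0, i.e. a z^2 + b z + c = 0 with a = -0.542, b = 0.03, c = 1.
Discriminant D = b^2 - 4ac = (0.03)^2 - 4*(-0.542)*1 = 0.0009 - (-2.168) = 2.1689.
D >= 0, so the roots are real: z = (-b +/- sqrt(D)) / (2a) = (-0.03 +/- 1.472719) / (-1.084).
  z_1 = (-0.03 + 1.472719) / (-1.084) = -1.3309,   |z_1| = 1.3309.
  z_2 = (-0.03 - 1.472719) / (-1.084) = 1.3863,   |z_2| = 1.3863.
Moduli of all roots: 1.3309, 1.3863.
All moduli strictly greater than 1? Yes.
Verdict: Invertible.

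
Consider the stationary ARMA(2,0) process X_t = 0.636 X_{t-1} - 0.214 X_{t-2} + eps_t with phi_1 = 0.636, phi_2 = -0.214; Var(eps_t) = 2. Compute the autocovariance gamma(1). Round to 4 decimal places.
\gamma(1) = 1.5134

Multiply the model equation by X_{t-k} and take expectations. With theta_0 = psi_0 = 1 and psi_j the MA(infinity) weights, this gives
  gamma(k) - sum_i phi_i gamma(k-i) = c_k,
  c_k = sigma^2 * sum_{j=k..q} theta_j psi_{j-k}   (c_k = 0 for k > q),
using gamma(-m) = gamma(m).
Pure AR (q = 0): c_0 = sigma^2 = 2, c_k = 0 for k >= 1.
Equations for k = 0, 1, 2 (AR order 2, c_2 = 0):
  (E0) gamma(0) = phi_1 gamma(1) + phi_2 gamma(2) + c_0
  (E1) gamma(1) = phi_1 gamma(0) + phi_2 gamma(1) + c_1
  (E2) gamma(2) = phi_1 gamma(1) + phi_2 gamma(0)
From (E1): gamma(1) = A gamma(0) + B with
  A = phi_1 / (1 - phi_2) = 0.636 / 1.214 = 0.523888,   B = c_1 / (1 - phi_2) = 0 / 1.214 = 0.
Insert (E2) into (E0): gamma(0) (1 - phi_2^2) = phi_1 (1 + phi_2) gamma(1) + c_0.
  phi_1 (1 + phi_2) = (0.636)(0.786) = 0.499896,   1 - phi_2^2 = 0.954204.
Replace gamma(1) by A gamma(0) + B and collect gamma(0):
  gamma(0) [0.954204 - (0.499896)(0.523888)] = c_0 = 2
  gamma(0) * 0.692314 = 2
  gamma(0) = 2 / 0.692314 = 2.88886.
  gamma(1) = A gamma(0) = (0.523888)(2.88886) = 1.513439.
Therefore gamma(1) = 1.5134 (to 4 decimal places).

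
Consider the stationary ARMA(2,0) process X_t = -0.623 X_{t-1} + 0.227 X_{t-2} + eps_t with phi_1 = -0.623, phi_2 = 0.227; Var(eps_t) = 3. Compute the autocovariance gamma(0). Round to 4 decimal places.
\gamma(0) = 9.0257

Multiply the model equation by X_{t-k} and take expectations. With theta_0 = psi_0 = 1 and psi_j the MA(infinity) weights, this gives
  gamma(k) - sum_i phi_i gamma(k-i) = c_k,
  c_k = sigma^2 * sum_{j=k..q} theta_j psi_{j-k}   (c_k = 0 for k > q),
using gamma(-m) = gamma(m).
Pure AR (q = 0): c_0 = sigma^2 = 3, c_k = 0 for k >= 1.
Equations for k = 0, 1, 2 (AR order 2, c_2 = 0):
  (E0) gamma(0) = phi_1 gamma(1) + phi_2 gamma(2) + c_0
  (E1) gamma(1) = phi_1 gamma(0) + phi_2 gamma(1) + c_1
  (E2) gamma(2) = phi_1 gamma(1) + phi_2 gamma(0)
From (E1): gamma(1) = A gamma(0) + B with
  A = phi_1 / (1 - phi_2) = -0.623 / 0.773 = -0.805951,   B = c_1 / (1 - phi_2) = 0 / 0.773 = 0.
Insert (E2) into (E0): gamma(0) (1 - phi_2^2) = phi_1 (1 + phi_2) gamma(1) + c_0.
  phi_1 (1 + phi_2) = (-0.623)(1.227) = -0.764421,   1 - phi_2^2 = 0.948471.
Replace gamma(1) by A gamma(0) + B and collect gamma(0):
  gamma(0) [0.948471 - (-0.764421)(-0.805951)] = c_0 = 3
  gamma(0) * 0.332385 = 3
  gamma(0) = 3 / 0.332385 = 9.025671.
Therefore gamma(0) = 9.0257 (to 4 decimal places).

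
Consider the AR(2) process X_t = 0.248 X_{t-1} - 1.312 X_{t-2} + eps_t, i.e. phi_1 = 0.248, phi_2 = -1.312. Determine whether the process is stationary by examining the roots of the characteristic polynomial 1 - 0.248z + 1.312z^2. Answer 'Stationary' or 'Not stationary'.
\text{Not stationary}

The AR(p) characteristic polynomial is P(z) = 1 - 0.248z + 1.312z^2.
Stationarity requires all roots to lie outside the unit circle, i.e. |z| > 1 for every root.
Set 1 + (-0.248) z + (1.312) z^2 = 0, i.e. a z^2 + b z + c = 0 with a = 1.312, b = -0.248, c = 1.
Discriminant D = b^2 - 4ac = (-0.248)^2 - 4*(1.312)*1 = 0.061504 - (5.248) = -5.186496.
D < 0, so the roots are the complex-conjugate pair z = (-b +/- i sqrt(-D)) / (2a) = 0.0945 +/- 0.8679i.
For a conjugate pair |z|^2 = z * conj(z) = (product of roots) = c/a = 1/(1.312) = 0.762195, so |z| = sqrt(0.762195) = 0.873 for both roots.
Moduli of all roots: 0.8730, 0.8730.
All moduli strictly greater than 1? No.
Verdict: Not stationary.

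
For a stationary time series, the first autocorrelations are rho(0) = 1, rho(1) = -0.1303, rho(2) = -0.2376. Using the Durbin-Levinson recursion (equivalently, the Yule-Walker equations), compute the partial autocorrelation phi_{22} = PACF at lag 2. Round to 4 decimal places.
\phi_{22} = -0.2590

The PACF at lag k is phi_{kk}, the last component of the solution
to the Yule-Walker system G_k phi = r_k where
  (G_k)_{ij} = rho(|i - j|), (r_k)_i = rho(i), i,j = 1..k.
Equivalently, Durbin-Levinson gives phi_{kk} iteratively:
  phi_{11} = rho(1)
  phi_{kk} = [rho(k) - sum_{j=1..k-1} phi_{k-1,j} rho(k-j)]
            / [1 - sum_{j=1..k-1} phi_{k-1,j} rho(j)],
  phi_{k,j} = phi_{k-1,j} - phi_{kk} phi_{k-1,k-j},  j = 1..k-1.
Step k = 1:
  phi_11 = rho(1) = -0.1303.
Step k = 2:
  phi_22 = [rho(2) - phi_11 rho(1)] / [1 - phi_11 rho(1)] = [-0.2376 - (-0.1303)(-0.1303)] / [1 - (-0.1303)(-0.1303)]
         = -0.25457809 / 0.98302191 = -0.259.
Therefore phi_{22} = -0.2590.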